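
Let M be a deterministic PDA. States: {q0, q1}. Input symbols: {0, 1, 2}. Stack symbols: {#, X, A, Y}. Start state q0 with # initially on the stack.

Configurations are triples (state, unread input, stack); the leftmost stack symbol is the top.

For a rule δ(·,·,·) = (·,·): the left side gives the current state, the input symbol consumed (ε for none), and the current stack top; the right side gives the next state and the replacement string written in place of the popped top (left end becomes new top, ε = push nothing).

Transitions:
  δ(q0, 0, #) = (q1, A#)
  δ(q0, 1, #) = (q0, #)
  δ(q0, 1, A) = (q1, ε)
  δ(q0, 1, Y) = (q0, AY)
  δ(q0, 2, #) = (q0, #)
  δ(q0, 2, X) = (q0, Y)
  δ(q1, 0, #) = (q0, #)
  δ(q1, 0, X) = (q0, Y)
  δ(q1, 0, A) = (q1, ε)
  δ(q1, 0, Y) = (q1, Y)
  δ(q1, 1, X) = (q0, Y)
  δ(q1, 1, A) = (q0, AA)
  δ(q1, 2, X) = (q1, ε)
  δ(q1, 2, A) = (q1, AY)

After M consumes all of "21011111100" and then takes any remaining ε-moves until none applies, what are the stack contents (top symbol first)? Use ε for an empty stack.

#

(q0, 21011111100, #) ⊢ (q0, 1011111100, #) ⊢ (q0, 011111100, #) ⊢ (q1, 11111100, A#) ⊢ (q0, 1111100, AA#) ⊢ (q1, 111100, A#) ⊢ (q0, 11100, AA#) ⊢ (q1, 1100, A#) ⊢ (q0, 100, AA#) ⊢ (q1, 00, A#) ⊢ (q1, 0, #) ⊢ (q0, ε, #)
All input consumed in state q0 with stack #.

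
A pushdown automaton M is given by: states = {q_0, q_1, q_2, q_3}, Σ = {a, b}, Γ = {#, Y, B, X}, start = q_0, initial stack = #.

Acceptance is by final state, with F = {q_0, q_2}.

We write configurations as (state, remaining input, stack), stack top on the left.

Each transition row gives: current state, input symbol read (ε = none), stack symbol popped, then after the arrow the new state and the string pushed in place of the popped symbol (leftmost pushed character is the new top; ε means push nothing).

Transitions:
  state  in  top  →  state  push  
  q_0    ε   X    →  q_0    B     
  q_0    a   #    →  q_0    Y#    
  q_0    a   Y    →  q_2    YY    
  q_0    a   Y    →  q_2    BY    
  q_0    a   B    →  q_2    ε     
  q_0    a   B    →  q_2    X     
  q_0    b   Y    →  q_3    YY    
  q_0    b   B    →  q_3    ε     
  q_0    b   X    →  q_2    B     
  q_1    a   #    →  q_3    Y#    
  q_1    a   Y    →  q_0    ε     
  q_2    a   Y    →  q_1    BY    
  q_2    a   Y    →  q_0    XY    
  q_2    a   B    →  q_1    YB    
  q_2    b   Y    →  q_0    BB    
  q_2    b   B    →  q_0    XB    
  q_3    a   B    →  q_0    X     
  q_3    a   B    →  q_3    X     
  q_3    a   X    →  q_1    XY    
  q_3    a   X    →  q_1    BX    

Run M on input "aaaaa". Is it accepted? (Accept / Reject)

Accept

One accepting computation: (q_0, aaaaa, #) ⊢ (q_0, aaaa, Y#) ⊢ (q_2, aaa, BY#) ⊢ (q_1, aa, YBY#) ⊢ (q_0, a, BY#) ⊢ (q_2, ε, Y#)
All input consumed and state q_2 ∈ F.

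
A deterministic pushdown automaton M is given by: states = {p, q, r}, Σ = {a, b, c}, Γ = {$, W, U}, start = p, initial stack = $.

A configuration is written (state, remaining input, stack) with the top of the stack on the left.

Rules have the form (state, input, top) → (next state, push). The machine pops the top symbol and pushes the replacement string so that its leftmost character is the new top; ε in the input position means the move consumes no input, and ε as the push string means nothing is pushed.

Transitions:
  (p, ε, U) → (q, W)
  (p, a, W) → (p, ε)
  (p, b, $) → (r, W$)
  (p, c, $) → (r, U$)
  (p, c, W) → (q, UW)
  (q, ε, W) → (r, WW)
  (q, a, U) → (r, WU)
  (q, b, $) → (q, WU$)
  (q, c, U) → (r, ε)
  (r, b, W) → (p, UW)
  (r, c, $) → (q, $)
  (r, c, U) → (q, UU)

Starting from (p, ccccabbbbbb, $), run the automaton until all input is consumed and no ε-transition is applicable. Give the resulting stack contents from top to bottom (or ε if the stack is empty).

(p, ccccabbbbbb, $)
  read c, top $: go to r, push U$ → (r, cccabbbbbb, U$)
  read c, top U: go to q, push UU → (q, ccabbbbbb, UU$)
  read c, top U: go to r, push ε → (r, cabbbbbb, U$)
  read c, top U: go to q, push UU → (q, abbbbbb, UU$)
  read a, top U: go to r, push WU → (r, bbbbbb, WUU$)
  read b, top W: go to p, push UW → (p, bbbbb, UWUU$)
  ε-move, top U: go to q, push W → (q, bbbbb, WWUU$)
  ε-move, top W: go to r, push WW → (r, bbbbb, WWWUU$)
  read b, top W: go to p, push UW → (p, bbbb, UWWWUU$)
  ε-move, top U: go to q, push W → (q, bbbb, WWWWUU$)
  ε-move, top W: go to r, push WW → (r, bbbb, WWWWWUU$)
  read b, top W: go to p, push UW → (p, bbb, UWWWWWUU$)
  ε-move, top U: go to q, push W → (q, bbb, WWWWWWUU$)
  ε-move, top W: go to r, push WW → (r, bbb, WWWWWWWUU$)
  read b, top W: go to p, push UW → (p, bb, UWWWWWWWUU$)
  ε-move, top U: go to q, push W → (q, bb, WWWWWWWWUU$)
  ε-move, top W: go to r, push WW → (r, bb, WWWWWWWWWUU$)
  read b, top W: go to p, push UW → (p, b, UWWWWWWWWWUU$)
  ε-move, top U: go to q, push W → (q, b, WWWWWWWWWWUU$)
  ε-move, top W: go to r, push WW → (r, b, WWWWWWWWWWWUU$)
  read b, top W: go to p, push UW → (p, ε, UWWWWWWWWWWWUU$)
  ε-move, top U: go to q, push W → (q, ε, WWWWWWWWWWWWUU$)
  ε-move, top W: go to r, push WW → (r, ε, WWWWWWWWWWWWWUU$)
All input consumed in state r with stack WWWWWWWWWWWWWUU$.

WWWWWWWWWWWWWUU$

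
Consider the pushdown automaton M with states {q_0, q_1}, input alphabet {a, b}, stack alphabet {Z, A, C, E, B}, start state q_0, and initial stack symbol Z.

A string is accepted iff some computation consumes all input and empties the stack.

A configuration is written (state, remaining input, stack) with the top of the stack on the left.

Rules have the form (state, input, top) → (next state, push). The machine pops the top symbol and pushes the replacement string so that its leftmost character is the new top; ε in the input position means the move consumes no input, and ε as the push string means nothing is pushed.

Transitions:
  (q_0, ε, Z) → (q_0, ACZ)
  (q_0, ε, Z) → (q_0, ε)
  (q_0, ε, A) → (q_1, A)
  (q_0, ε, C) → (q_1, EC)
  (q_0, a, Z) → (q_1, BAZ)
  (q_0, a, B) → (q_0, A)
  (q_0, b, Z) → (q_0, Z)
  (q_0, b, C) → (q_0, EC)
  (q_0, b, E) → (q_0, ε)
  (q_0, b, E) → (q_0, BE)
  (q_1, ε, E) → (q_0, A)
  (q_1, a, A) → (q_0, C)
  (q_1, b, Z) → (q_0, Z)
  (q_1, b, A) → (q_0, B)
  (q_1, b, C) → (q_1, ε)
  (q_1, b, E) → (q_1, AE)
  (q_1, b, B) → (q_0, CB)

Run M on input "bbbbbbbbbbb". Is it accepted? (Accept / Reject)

Accept

One accepting computation: (q_0, bbbbbbbbbbb, Z) ⊢ (q_0, bbbbbbbbbb, Z) ⊢ (q_0, bbbbbbbbb, Z) ⊢ (q_0, bbbbbbbb, Z) ⊢ (q_0, bbbbbbb, Z) ⊢ (q_0, bbbbbb, Z) ⊢ (q_0, bbbbb, Z) ⊢ (q_0, bbbb, Z) ⊢ (q_0, bbb, Z) ⊢ (q_0, bb, Z) ⊢ (q_0, b, Z) ⊢ (q_0, ε, Z) ⊢ (q_0, ε, ε)
All input consumed and the stack is empty.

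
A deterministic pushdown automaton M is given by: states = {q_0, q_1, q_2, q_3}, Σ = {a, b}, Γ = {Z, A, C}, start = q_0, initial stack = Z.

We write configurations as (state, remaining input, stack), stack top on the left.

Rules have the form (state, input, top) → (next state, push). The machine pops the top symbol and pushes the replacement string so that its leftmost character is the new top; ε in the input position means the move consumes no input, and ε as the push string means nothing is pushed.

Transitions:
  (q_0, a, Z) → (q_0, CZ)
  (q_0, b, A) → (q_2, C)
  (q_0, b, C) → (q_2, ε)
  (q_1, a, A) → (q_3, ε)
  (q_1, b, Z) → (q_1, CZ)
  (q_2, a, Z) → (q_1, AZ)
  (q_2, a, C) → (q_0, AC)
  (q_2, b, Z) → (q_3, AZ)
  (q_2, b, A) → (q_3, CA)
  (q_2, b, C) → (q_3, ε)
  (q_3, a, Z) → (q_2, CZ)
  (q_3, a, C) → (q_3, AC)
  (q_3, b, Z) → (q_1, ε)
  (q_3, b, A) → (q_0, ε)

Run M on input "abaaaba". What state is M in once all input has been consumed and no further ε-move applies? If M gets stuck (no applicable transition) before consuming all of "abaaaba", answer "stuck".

(q_0, abaaaba, Z)
  read a, top Z: go to q_0, push CZ → (q_0, baaaba, CZ)
  read b, top C: go to q_2, push ε → (q_2, aaaba, Z)
  read a, top Z: go to q_1, push AZ → (q_1, aaba, AZ)
  read a, top A: go to q_3, push ε → (q_3, aba, Z)
  read a, top Z: go to q_2, push CZ → (q_2, ba, CZ)
  read b, top C: go to q_3, push ε → (q_3, a, Z)
  read a, top Z: go to q_2, push CZ → (q_2, ε, CZ)
All input consumed; M is in state q_2.

q_2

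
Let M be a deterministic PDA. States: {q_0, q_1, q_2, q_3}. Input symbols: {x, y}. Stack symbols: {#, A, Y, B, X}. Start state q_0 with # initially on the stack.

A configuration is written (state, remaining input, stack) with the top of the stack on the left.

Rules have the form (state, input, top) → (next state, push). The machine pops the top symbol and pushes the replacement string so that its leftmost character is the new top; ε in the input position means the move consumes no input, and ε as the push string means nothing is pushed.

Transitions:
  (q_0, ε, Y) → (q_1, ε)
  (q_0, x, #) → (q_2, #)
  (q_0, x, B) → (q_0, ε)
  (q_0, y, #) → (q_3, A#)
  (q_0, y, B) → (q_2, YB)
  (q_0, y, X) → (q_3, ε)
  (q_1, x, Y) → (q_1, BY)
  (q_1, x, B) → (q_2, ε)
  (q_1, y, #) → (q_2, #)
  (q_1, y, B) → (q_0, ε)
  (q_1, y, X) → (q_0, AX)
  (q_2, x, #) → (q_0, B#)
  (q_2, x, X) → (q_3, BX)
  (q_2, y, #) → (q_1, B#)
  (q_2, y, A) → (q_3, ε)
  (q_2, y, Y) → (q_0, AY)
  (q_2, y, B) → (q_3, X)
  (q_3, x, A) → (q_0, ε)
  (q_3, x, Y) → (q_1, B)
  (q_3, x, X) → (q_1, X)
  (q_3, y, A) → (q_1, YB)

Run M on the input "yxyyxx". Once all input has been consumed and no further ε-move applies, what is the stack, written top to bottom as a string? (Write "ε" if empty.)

(q_0, yxyyxx, #)
  read y, top #: go to q_3, push A# → (q_3, xyyxx, A#)
  read x, top A: go to q_0, push ε → (q_0, yyxx, #)
  read y, top #: go to q_3, push A# → (q_3, yxx, A#)
  read y, top A: go to q_1, push YB → (q_1, xx, YB#)
  read x, top Y: go to q_1, push BY → (q_1, x, BYB#)
  read x, top B: go to q_2, push ε → (q_2, ε, YB#)
All input consumed in state q_2 with stack YB#.

YB#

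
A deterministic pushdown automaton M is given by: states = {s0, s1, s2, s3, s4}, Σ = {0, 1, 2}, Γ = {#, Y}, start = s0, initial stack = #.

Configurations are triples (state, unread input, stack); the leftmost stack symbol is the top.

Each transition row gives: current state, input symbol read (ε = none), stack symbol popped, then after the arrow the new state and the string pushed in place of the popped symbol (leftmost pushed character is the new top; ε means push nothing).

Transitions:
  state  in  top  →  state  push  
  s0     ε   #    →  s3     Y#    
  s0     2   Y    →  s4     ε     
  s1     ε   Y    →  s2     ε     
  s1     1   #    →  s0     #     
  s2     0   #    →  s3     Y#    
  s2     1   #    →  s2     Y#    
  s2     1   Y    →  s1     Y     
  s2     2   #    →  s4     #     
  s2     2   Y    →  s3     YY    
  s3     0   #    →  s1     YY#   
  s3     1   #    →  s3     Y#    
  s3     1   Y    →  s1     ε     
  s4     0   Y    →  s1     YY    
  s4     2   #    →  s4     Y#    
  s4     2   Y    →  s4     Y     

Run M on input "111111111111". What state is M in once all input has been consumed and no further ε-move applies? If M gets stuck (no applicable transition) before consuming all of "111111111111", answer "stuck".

s3

(s0, 111111111111, #) ⊢ (s3, 111111111111, Y#) ⊢ (s1, 11111111111, #) ⊢ (s0, 1111111111, #) ⊢ (s3, 1111111111, Y#) ⊢ (s1, 111111111, #) ⊢ (s0, 11111111, #) ⊢ (s3, 11111111, Y#) ⊢ (s1, 1111111, #) ⊢ (s0, 111111, #) ⊢ (s3, 111111, Y#) ⊢ (s1, 11111, #) ⊢ (s0, 1111, #) ⊢ (s3, 1111, Y#) ⊢ (s1, 111, #) ⊢ (s0, 11, #) ⊢ (s3, 11, Y#) ⊢ (s1, 1, #) ⊢ (s0, ε, #) ⊢ (s3, ε, Y#)
All input consumed; M is in state s3.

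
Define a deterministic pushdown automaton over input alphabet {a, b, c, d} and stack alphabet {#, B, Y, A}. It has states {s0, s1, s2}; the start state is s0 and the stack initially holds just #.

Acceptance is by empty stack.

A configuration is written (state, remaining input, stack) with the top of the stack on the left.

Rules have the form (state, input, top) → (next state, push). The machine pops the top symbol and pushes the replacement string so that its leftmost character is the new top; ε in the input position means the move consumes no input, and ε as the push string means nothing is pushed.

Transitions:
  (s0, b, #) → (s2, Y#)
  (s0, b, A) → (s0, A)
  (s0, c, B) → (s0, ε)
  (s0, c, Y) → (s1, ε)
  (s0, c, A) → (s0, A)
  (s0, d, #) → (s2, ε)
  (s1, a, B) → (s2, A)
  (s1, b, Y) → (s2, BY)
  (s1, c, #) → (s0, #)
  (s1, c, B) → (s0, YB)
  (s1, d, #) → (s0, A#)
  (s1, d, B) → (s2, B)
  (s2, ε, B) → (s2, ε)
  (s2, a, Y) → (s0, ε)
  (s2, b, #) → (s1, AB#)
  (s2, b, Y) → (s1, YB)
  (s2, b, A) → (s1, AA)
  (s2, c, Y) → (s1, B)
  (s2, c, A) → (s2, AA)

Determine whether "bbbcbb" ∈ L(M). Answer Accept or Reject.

(s0, bbbcbb, #)
  read b, top #: go to s2, push Y# → (s2, bbcbb, Y#)
  read b, top Y: go to s1, push YB → (s1, bcbb, YB#)
  read b, top Y: go to s2, push BY → (s2, cbb, BYB#)
  ε-move, top B: go to s2, push ε → (s2, cbb, YB#)
  read c, top Y: go to s1, push B → (s1, bb, BB#)
No transition applies at (s1, bb, BB#); input not fully consumed.

Reject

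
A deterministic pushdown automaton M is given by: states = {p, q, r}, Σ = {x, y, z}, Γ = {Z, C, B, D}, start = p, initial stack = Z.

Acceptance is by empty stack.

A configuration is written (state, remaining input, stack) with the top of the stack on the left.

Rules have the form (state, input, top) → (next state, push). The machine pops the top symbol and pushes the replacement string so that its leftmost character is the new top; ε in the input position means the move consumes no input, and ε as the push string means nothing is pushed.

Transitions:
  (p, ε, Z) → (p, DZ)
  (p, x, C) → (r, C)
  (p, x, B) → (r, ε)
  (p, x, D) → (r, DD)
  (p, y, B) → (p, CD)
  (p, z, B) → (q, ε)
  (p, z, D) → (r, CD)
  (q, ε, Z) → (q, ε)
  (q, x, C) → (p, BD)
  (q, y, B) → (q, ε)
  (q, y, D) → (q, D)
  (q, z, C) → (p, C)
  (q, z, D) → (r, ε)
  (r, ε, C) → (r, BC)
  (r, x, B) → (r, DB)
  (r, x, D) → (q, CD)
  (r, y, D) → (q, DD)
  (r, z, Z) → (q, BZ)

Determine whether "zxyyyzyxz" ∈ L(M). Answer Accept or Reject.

Reject

(p, zxyyyzyxz, Z)
  ε-move, top Z: go to p, push DZ → (p, zxyyyzyxz, DZ)
  read z, top D: go to r, push CD → (r, xyyyzyxz, CDZ)
  ε-move, top C: go to r, push BC → (r, xyyyzyxz, BCDZ)
  read x, top B: go to r, push DB → (r, yyyzyxz, DBCDZ)
  read y, top D: go to q, push DD → (q, yyzyxz, DDBCDZ)
  read y, top D: go to q, push D → (q, yzyxz, DDBCDZ)
  read y, top D: go to q, push D → (q, zyxz, DDBCDZ)
  read z, top D: go to r, push ε → (r, yxz, DBCDZ)
  read y, top D: go to q, push DD → (q, xz, DDBCDZ)
No transition applies at (q, xz, DDBCDZ); input not fully consumed.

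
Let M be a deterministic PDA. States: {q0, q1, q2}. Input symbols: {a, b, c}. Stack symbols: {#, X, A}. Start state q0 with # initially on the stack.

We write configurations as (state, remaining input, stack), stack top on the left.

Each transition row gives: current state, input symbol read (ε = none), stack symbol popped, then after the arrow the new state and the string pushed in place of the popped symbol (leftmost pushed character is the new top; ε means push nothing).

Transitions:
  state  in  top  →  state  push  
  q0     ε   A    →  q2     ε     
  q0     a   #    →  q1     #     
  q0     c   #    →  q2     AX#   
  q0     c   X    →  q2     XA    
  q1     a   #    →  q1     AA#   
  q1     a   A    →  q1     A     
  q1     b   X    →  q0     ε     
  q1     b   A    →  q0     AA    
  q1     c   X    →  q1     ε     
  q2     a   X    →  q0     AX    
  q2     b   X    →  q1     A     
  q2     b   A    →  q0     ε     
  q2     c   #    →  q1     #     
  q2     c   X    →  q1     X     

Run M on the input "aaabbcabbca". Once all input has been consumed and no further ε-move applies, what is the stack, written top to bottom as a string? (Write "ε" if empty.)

AA#

(q0, aaabbcabbca, #)
  read a, top #: go to q1, push # → (q1, aabbcabbca, #)
  read a, top #: go to q1, push AA# → (q1, abbcabbca, AA#)
  read a, top A: go to q1, push A → (q1, bbcabbca, AA#)
  read b, top A: go to q0, push AA → (q0, bcabbca, AAA#)
  ε-move, top A: go to q2, push ε → (q2, bcabbca, AA#)
  read b, top A: go to q0, push ε → (q0, cabbca, A#)
  ε-move, top A: go to q2, push ε → (q2, cabbca, #)
  read c, top #: go to q1, push # → (q1, abbca, #)
  read a, top #: go to q1, push AA# → (q1, bbca, AA#)
  read b, top A: go to q0, push AA → (q0, bca, AAA#)
  ε-move, top A: go to q2, push ε → (q2, bca, AA#)
  read b, top A: go to q0, push ε → (q0, ca, A#)
  ε-move, top A: go to q2, push ε → (q2, ca, #)
  read c, top #: go to q1, push # → (q1, a, #)
  read a, top #: go to q1, push AA# → (q1, ε, AA#)
All input consumed in state q1 with stack AA#.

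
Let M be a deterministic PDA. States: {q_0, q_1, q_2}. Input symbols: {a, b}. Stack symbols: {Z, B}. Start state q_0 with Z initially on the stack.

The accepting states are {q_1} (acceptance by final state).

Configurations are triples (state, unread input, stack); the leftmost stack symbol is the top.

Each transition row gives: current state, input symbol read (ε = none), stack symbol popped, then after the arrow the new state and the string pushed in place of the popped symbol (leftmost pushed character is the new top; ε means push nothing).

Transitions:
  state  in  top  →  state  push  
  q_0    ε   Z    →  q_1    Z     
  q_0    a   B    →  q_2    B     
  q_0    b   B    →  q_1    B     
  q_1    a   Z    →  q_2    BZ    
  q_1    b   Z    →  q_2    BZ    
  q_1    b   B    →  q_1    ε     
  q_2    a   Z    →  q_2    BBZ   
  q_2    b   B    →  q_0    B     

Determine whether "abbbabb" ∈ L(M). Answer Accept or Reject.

Accept

(q_0, abbbabb, Z) ⊢ (q_1, abbbabb, Z) ⊢ (q_2, bbbabb, BZ) ⊢ (q_0, bbabb, BZ) ⊢ (q_1, babb, BZ) ⊢ (q_1, abb, Z) ⊢ (q_2, bb, BZ) ⊢ (q_0, b, BZ) ⊢ (q_1, ε, BZ)
All input consumed; state q_1 ∈ F.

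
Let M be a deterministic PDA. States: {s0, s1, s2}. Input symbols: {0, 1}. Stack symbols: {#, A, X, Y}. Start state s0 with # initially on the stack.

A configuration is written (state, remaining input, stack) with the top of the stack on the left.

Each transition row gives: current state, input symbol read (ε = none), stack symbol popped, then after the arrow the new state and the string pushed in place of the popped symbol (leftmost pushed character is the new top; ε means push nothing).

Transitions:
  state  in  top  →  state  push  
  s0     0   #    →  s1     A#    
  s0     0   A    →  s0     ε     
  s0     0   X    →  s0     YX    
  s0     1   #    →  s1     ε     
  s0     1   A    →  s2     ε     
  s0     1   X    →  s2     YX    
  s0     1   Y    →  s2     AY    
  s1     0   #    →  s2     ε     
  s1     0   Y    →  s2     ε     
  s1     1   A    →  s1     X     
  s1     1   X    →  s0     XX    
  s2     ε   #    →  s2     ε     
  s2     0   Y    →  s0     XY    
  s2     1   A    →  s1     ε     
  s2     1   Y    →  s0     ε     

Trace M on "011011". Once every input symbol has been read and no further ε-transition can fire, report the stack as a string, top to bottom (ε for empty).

(s0, 011011, #)
  read 0, top #: go to s1, push A# → (s1, 11011, A#)
  read 1, top A: go to s1, push X → (s1, 1011, X#)
  read 1, top X: go to s0, push XX → (s0, 011, XX#)
  read 0, top X: go to s0, push YX → (s0, 11, YXX#)
  read 1, top Y: go to s2, push AY → (s2, 1, AYXX#)
  read 1, top A: go to s1, push ε → (s1, ε, YXX#)
All input consumed in state s1 with stack YXX#.

YXX#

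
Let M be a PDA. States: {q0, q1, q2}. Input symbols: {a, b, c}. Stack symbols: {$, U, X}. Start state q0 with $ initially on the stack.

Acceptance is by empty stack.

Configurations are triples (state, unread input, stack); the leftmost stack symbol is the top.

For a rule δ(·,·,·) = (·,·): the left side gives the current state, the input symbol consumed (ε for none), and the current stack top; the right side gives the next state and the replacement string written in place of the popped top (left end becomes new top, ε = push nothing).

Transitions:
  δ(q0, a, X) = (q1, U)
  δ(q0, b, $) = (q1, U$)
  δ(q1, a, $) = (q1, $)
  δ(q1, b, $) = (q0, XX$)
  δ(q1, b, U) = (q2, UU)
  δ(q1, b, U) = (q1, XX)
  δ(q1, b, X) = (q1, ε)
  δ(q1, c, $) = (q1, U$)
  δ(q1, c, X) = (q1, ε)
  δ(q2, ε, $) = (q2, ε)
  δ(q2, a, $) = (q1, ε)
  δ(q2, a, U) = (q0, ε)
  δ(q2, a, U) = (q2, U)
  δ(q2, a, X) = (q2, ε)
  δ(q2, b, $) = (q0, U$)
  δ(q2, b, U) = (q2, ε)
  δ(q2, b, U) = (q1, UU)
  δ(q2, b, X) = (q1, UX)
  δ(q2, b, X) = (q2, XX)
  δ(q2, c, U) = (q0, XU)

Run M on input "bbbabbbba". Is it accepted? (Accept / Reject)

One accepting computation: (q0, bbbabbbba, $) ⊢ (q1, bbabbbba, U$) ⊢ (q2, babbbba, UU$) ⊢ (q2, abbbba, U$) ⊢ (q0, bbbba, $) ⊢ (q1, bbba, U$) ⊢ (q2, bba, UU$) ⊢ (q2, ba, U$) ⊢ (q2, a, $) ⊢ (q1, ε, ε)
All input consumed and the stack is empty.

Accept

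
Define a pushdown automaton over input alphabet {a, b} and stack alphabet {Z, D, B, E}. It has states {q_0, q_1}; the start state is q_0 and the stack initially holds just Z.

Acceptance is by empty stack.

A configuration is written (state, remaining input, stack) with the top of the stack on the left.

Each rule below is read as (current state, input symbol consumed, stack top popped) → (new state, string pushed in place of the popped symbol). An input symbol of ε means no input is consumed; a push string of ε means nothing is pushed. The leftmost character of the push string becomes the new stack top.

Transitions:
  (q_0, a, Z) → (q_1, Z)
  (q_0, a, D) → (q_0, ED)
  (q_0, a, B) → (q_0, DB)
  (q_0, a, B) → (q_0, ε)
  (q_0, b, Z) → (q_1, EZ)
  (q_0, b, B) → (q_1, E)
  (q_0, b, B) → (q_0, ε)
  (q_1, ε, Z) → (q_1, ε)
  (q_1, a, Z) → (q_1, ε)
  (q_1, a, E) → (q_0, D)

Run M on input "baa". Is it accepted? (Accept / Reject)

No computation consumes all input and empties the stack.

Reject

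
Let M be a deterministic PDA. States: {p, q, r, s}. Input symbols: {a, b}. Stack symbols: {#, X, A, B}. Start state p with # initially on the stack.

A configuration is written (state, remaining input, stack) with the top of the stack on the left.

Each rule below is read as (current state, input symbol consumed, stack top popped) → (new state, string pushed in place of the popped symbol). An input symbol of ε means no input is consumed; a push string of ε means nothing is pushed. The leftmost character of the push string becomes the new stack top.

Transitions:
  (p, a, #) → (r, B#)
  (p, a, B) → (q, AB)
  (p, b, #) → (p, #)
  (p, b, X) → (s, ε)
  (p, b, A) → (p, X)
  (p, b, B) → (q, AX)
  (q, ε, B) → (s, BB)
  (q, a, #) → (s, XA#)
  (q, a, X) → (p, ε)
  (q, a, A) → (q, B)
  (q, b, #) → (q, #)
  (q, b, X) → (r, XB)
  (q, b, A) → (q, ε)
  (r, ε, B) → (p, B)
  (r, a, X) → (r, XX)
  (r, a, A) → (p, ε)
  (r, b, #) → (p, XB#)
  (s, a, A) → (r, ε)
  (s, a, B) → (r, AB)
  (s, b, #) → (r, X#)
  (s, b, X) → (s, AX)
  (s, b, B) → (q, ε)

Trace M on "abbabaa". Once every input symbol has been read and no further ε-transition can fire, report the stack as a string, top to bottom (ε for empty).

AB#

(p, abbabaa, #) ⊢ (r, bbabaa, B#) ⊢ (p, bbabaa, B#) ⊢ (q, babaa, AX#) ⊢ (q, abaa, X#) ⊢ (p, baa, #) ⊢ (p, aa, #) ⊢ (r, a, B#) ⊢ (p, a, B#) ⊢ (q, ε, AB#)
All input consumed in state q with stack AB#.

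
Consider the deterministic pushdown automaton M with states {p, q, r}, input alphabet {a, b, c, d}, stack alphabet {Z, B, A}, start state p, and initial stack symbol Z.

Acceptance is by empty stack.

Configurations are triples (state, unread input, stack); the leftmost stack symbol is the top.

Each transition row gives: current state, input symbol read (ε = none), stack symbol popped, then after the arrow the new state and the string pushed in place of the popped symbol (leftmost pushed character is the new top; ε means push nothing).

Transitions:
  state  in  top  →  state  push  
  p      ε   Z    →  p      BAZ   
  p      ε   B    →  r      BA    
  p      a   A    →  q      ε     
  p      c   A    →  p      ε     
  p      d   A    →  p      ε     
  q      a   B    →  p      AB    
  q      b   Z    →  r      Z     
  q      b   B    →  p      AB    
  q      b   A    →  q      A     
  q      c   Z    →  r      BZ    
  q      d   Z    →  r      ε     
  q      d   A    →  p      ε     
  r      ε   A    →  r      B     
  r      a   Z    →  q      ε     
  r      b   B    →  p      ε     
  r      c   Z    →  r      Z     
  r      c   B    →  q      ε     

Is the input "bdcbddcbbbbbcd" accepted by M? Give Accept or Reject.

Reject

(p, bdcbddcbbbbbcd, Z) ⊢ (p, bdcbddcbbbbbcd, BAZ) ⊢ (r, bdcbddcbbbbbcd, BAAZ) ⊢ (p, dcbddcbbbbbcd, AAZ) ⊢ (p, cbddcbbbbbcd, AZ) ⊢ (p, bddcbbbbbcd, Z) ⊢ (p, bddcbbbbbcd, BAZ) ⊢ (r, bddcbbbbbcd, BAAZ) ⊢ (p, ddcbbbbbcd, AAZ) ⊢ (p, dcbbbbbcd, AZ) ⊢ (p, cbbbbbcd, Z) ⊢ (p, cbbbbbcd, BAZ) ⊢ (r, cbbbbbcd, BAAZ) ⊢ (q, bbbbbcd, AAZ) ⊢ (q, bbbbcd, AAZ) ⊢ (q, bbbcd, AAZ) ⊢ (q, bbcd, AAZ) ⊢ (q, bcd, AAZ) ⊢ (q, cd, AAZ)
No transition applies at (q, cd, AAZ); input not fully consumed.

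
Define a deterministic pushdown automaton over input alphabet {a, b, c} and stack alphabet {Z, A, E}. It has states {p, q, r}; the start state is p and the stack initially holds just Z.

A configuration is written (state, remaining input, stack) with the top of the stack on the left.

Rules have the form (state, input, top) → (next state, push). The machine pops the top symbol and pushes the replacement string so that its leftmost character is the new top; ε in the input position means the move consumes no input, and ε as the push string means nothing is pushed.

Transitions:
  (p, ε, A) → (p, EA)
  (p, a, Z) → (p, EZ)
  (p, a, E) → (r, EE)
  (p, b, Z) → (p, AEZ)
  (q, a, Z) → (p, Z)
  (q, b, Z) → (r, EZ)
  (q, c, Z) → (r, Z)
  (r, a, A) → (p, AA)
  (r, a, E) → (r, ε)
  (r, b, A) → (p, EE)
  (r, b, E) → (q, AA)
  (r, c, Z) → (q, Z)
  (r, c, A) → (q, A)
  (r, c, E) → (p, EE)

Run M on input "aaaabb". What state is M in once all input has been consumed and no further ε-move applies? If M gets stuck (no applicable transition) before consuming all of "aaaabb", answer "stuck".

(p, aaaabb, Z) ⊢ (p, aaabb, EZ) ⊢ (r, aabb, EEZ) ⊢ (r, abb, EZ) ⊢ (r, bb, Z)
No transition for (r, b, top Z); M blocks with input bb remaining.

stuck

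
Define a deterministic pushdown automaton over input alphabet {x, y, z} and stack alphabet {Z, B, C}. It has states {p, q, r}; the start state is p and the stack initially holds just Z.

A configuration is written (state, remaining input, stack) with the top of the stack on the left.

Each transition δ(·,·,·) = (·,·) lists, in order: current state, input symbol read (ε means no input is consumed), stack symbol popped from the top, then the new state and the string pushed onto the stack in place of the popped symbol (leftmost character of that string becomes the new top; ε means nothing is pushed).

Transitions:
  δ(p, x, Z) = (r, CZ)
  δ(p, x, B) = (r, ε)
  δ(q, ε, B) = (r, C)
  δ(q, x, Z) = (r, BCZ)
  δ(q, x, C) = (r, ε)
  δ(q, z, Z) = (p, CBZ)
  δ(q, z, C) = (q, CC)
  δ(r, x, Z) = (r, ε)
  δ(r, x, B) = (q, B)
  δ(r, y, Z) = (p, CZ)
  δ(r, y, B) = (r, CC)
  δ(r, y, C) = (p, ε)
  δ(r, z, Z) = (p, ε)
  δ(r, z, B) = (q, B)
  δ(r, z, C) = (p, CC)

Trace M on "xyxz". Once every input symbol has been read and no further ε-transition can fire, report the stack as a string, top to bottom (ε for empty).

CCZ

(p, xyxz, Z)
  read x, top Z: go to r, push CZ → (r, yxz, CZ)
  read y, top C: go to p, push ε → (p, xz, Z)
  read x, top Z: go to r, push CZ → (r, z, CZ)
  read z, top C: go to p, push CC → (p, ε, CCZ)
All input consumed in state p with stack CCZ.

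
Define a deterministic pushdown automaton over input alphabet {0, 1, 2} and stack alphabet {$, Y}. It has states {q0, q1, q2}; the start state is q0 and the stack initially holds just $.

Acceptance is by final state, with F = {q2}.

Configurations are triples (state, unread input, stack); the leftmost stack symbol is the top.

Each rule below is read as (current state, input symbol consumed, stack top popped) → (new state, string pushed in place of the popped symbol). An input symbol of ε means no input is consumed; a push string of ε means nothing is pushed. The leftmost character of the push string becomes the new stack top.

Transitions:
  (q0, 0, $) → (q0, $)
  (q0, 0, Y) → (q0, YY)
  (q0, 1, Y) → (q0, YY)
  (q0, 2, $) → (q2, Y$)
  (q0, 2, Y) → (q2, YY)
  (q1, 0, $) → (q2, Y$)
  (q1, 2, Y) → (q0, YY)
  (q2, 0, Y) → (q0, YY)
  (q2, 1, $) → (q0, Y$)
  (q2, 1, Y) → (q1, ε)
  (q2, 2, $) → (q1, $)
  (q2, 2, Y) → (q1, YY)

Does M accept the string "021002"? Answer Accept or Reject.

(q0, 021002, $)
  read 0, top $: go to q0, push $ → (q0, 21002, $)
  read 2, top $: go to q2, push Y$ → (q2, 1002, Y$)
  read 1, top Y: go to q1, push ε → (q1, 002, $)
  read 0, top $: go to q2, push Y$ → (q2, 02, Y$)
  read 0, top Y: go to q0, push YY → (q0, 2, YY$)
  read 2, top Y: go to q2, push YY → (q2, ε, YYY$)
All input consumed; state q2 ∈ F.

Accept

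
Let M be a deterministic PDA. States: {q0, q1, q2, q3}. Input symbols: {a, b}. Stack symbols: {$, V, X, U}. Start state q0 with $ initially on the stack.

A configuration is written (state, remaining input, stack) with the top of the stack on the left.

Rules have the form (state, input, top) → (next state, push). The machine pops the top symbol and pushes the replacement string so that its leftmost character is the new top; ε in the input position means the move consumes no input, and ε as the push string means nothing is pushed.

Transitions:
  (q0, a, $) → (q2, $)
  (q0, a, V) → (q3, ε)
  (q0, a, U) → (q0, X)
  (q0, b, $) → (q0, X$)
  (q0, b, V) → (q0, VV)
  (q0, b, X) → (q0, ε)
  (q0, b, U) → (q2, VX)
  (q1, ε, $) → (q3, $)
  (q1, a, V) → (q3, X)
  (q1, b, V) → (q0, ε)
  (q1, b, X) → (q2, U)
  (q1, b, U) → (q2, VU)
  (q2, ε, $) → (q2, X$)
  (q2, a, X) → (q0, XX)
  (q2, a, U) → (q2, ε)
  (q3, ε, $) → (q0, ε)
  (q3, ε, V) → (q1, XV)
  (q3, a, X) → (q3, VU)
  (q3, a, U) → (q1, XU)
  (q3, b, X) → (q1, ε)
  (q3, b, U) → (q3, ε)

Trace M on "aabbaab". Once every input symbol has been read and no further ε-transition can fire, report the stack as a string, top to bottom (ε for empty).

(q0, aabbaab, $)
  read a, top $: go to q2, push $ → (q2, abbaab, $)
  ε-move, top $: go to q2, push X$ → (q2, abbaab, X$)
  read a, top X: go to q0, push XX → (q0, bbaab, XX$)
  read b, top X: go to q0, push ε → (q0, baab, X$)
  read b, top X: go to q0, push ε → (q0, aab, $)
  read a, top $: go to q2, push $ → (q2, ab, $)
  ε-move, top $: go to q2, push X$ → (q2, ab, X$)
  read a, top X: go to q0, push XX → (q0, b, XX$)
  read b, top X: go to q0, push ε → (q0, ε, X$)
All input consumed in state q0 with stack X$.

X$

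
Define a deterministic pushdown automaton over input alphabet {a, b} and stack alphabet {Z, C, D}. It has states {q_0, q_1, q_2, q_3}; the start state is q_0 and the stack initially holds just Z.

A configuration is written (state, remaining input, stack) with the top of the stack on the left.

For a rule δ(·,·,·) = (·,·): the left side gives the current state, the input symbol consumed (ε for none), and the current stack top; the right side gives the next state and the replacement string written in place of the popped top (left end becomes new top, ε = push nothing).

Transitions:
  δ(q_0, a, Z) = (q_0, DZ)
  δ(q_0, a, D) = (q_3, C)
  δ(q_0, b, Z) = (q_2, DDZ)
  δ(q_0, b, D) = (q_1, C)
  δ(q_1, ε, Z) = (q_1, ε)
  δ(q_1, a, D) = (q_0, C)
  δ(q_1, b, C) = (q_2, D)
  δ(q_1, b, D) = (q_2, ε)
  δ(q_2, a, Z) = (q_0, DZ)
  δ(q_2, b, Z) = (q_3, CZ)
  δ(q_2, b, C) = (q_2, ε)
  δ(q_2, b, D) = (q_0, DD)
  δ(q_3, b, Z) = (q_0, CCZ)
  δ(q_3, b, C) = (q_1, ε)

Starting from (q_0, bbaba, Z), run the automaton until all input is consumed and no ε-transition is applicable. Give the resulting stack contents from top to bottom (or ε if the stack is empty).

(q_0, bbaba, Z)
  read b, top Z: go to q_2, push DDZ → (q_2, baba, DDZ)
  read b, top D: go to q_0, push DD → (q_0, aba, DDDZ)
  read a, top D: go to q_3, push C → (q_3, ba, CDDZ)
  read b, top C: go to q_1, push ε → (q_1, a, DDZ)
  read a, top D: go to q_0, push C → (q_0, ε, CDZ)
All input consumed in state q_0 with stack CDZ.

CDZ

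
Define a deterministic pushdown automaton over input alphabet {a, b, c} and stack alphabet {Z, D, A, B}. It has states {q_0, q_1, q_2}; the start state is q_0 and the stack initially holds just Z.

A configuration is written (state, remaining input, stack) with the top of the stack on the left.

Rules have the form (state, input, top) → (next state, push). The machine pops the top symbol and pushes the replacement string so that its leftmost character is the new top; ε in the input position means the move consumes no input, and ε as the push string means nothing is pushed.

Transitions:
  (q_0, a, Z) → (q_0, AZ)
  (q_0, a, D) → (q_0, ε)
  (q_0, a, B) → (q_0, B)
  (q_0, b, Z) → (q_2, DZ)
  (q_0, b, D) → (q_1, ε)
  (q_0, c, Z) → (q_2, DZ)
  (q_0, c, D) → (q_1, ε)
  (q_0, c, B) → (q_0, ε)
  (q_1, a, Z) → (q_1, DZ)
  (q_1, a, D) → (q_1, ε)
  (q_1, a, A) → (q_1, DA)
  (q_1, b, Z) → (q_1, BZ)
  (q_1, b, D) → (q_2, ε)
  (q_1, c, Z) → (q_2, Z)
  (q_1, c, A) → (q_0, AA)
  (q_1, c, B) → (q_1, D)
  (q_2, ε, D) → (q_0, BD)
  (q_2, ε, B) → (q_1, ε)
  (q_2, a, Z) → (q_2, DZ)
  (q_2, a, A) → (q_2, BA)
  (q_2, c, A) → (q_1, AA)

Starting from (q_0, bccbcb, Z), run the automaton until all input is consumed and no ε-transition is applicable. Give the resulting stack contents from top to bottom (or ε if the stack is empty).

Z

(q_0, bccbcb, Z)
  read b, top Z: go to q_2, push DZ → (q_2, ccbcb, DZ)
  ε-move, top D: go to q_0, push BD → (q_0, ccbcb, BDZ)
  read c, top B: go to q_0, push ε → (q_0, cbcb, DZ)
  read c, top D: go to q_1, push ε → (q_1, bcb, Z)
  read b, top Z: go to q_1, push BZ → (q_1, cb, BZ)
  read c, top B: go to q_1, push D → (q_1, b, DZ)
  read b, top D: go to q_2, push ε → (q_2, ε, Z)
All input consumed in state q_2 with stack Z.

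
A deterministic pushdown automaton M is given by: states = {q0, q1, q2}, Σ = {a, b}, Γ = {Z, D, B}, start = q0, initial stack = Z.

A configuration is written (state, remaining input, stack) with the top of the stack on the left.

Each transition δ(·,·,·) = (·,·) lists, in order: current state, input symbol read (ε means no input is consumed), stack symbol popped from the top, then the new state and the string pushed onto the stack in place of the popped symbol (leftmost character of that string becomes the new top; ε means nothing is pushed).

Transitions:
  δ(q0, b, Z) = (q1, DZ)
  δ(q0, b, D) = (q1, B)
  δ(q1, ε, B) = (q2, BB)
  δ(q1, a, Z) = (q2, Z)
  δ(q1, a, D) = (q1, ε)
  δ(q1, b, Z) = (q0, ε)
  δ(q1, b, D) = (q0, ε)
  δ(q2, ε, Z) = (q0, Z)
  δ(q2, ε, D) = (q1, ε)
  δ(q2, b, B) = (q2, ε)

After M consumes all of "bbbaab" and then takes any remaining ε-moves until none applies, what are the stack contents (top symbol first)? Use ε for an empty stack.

DZ

(q0, bbbaab, Z) ⊢ (q1, bbaab, DZ) ⊢ (q0, baab, Z) ⊢ (q1, aab, DZ) ⊢ (q1, ab, Z) ⊢ (q2, b, Z) ⊢ (q0, b, Z) ⊢ (q1, ε, DZ)
All input consumed in state q1 with stack DZ.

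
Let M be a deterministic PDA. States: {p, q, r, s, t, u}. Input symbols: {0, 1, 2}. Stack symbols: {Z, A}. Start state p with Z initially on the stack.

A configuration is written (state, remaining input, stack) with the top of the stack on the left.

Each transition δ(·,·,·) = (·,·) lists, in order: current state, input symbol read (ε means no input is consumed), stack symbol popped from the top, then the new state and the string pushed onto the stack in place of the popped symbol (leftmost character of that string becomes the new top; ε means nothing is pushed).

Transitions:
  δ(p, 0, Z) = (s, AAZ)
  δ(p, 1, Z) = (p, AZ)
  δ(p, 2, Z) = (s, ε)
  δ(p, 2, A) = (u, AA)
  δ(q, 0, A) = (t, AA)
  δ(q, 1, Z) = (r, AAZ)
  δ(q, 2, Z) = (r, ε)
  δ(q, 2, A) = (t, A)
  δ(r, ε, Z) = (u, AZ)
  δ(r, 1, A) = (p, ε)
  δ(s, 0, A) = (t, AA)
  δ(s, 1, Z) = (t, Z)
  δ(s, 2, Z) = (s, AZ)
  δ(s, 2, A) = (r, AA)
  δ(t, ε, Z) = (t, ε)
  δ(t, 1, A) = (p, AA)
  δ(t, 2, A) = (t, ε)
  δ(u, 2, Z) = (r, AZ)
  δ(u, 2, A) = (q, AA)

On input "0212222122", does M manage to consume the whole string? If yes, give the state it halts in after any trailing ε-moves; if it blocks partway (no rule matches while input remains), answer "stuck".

(p, 0212222122, Z)
  read 0, top Z: go to s, push AAZ → (s, 212222122, AAZ)
  read 2, top A: go to r, push AA → (r, 12222122, AAAZ)
  read 1, top A: go to p, push ε → (p, 2222122, AAZ)
  read 2, top A: go to u, push AA → (u, 222122, AAAZ)
  read 2, top A: go to q, push AA → (q, 22122, AAAAZ)
  read 2, top A: go to t, push A → (t, 2122, AAAAZ)
  read 2, top A: go to t, push ε → (t, 122, AAAZ)
  read 1, top A: go to p, push AA → (p, 22, AAAAZ)
  read 2, top A: go to u, push AA → (u, 2, AAAAAZ)
  read 2, top A: go to q, push AA → (q, ε, AAAAAAZ)
All input consumed; M is in state q.

q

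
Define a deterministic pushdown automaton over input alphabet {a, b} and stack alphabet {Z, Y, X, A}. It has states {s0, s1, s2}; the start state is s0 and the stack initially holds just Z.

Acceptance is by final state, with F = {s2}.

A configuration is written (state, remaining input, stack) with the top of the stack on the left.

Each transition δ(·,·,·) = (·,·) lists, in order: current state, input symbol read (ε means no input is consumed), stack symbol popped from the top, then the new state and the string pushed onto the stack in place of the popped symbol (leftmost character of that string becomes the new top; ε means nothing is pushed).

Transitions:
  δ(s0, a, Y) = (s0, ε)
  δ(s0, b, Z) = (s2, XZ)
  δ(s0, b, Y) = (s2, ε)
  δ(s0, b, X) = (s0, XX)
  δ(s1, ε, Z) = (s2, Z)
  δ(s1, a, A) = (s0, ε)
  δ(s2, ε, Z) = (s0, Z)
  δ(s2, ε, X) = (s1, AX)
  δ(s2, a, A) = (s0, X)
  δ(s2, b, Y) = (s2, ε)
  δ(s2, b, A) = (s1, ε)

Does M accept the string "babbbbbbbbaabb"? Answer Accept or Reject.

Reject

(s0, babbbbbbbbaabb, Z) ⊢ (s2, abbbbbbbbaabb, XZ) ⊢ (s1, abbbbbbbbaabb, AXZ) ⊢ (s0, bbbbbbbbaabb, XZ) ⊢ (s0, bbbbbbbaabb, XXZ) ⊢ (s0, bbbbbbaabb, XXXZ) ⊢ (s0, bbbbbaabb, XXXXZ) ⊢ (s0, bbbbaabb, XXXXXZ) ⊢ (s0, bbbaabb, XXXXXXZ) ⊢ (s0, bbaabb, XXXXXXXZ) ⊢ (s0, baabb, XXXXXXXXZ) ⊢ (s0, aabb, XXXXXXXXXZ)
No transition applies at (s0, aabb, XXXXXXXXXZ); input not fully consumed.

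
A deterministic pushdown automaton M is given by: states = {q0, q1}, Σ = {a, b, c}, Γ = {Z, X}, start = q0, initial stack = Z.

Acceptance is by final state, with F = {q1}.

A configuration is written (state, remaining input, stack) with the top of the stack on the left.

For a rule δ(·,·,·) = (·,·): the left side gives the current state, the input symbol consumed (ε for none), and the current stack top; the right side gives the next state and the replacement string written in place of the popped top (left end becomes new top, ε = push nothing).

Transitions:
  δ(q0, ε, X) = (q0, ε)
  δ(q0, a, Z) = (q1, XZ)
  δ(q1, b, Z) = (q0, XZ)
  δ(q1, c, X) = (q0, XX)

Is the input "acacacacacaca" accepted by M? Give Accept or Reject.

(q0, acacacacacaca, Z)
  read a, top Z: go to q1, push XZ → (q1, cacacacacaca, XZ)
  read c, top X: go to q0, push XX → (q0, acacacacaca, XXZ)
  ε-move, top X: go to q0, push ε → (q0, acacacacaca, XZ)
  ε-move, top X: go to q0, push ε → (q0, acacacacaca, Z)
  read a, top Z: go to q1, push XZ → (q1, cacacacaca, XZ)
  read c, top X: go to q0, push XX → (q0, acacacaca, XXZ)
  ε-move, top X: go to q0, push ε → (q0, acacacaca, XZ)
  ε-move, top X: go to q0, push ε → (q0, acacacaca, Z)
  read a, top Z: go to q1, push XZ → (q1, cacacaca, XZ)
  read c, top X: go to q0, push XX → (q0, acacaca, XXZ)
  ε-move, top X: go to q0, push ε → (q0, acacaca, XZ)
  ε-move, top X: go to q0, push ε → (q0, acacaca, Z)
  read a, top Z: go to q1, push XZ → (q1, cacaca, XZ)
  read c, top X: go to q0, push XX → (q0, acaca, XXZ)
  ε-move, top X: go to q0, push ε → (q0, acaca, XZ)
  ε-move, top X: go to q0, push ε → (q0, acaca, Z)
  read a, top Z: go to q1, push XZ → (q1, caca, XZ)
  read c, top X: go to q0, push XX → (q0, aca, XXZ)
  ε-move, top X: go to q0, push ε → (q0, aca, XZ)
  ε-move, top X: go to q0, push ε → (q0, aca, Z)
  read a, top Z: go to q1, push XZ → (q1, ca, XZ)
  read c, top X: go to q0, push XX → (q0, a, XXZ)
  ε-move, top X: go to q0, push ε → (q0, a, XZ)
  ε-move, top X: go to q0, push ε → (q0, a, Z)
  read a, top Z: go to q1, push XZ → (q1, ε, XZ)
All input consumed; state q1 ∈ F.

Accept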